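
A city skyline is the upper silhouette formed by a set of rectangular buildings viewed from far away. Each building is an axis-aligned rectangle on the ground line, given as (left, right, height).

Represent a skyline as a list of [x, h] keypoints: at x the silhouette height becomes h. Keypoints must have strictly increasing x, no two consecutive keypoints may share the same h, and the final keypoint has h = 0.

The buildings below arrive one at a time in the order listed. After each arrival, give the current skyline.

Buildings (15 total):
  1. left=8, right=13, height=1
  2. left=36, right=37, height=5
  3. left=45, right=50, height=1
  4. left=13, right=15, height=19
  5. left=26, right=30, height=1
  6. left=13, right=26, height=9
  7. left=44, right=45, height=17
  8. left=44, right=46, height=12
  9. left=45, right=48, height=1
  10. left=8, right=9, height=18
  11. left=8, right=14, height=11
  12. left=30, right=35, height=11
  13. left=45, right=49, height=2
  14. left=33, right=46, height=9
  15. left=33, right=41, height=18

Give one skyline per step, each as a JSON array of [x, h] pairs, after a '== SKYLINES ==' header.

== SKYLINES ==
[[8,1],[13,0]]
[[8,1],[13,0],[36,5],[37,0]]
[[8,1],[13,0],[36,5],[37,0],[45,1],[50,0]]
[[8,1],[13,19],[15,0],[36,5],[37,0],[45,1],[50,0]]
[[8,1],[13,19],[15,0],[26,1],[30,0],[36,5],[37,0],[45,1],[50,0]]
[[8,1],[13,19],[15,9],[26,1],[30,0],[36,5],[37,0],[45,1],[50,0]]
[[8,1],[13,19],[15,9],[26,1],[30,0],[36,5],[37,0],[44,17],[45,1],[50,0]]
[[8,1],[13,19],[15,9],[26,1],[30,0],[36,5],[37,0],[44,17],[45,12],[46,1],[50,0]]
[[8,1],[13,19],[15,9],[26,1],[30,0],[36,5],[37,0],[44,17],[45,12],[46,1],[50,0]]
[[8,18],[9,1],[13,19],[15,9],[26,1],[30,0],[36,5],[37,0],[44,17],[45,12],[46,1],[50,0]]
[[8,18],[9,11],[13,19],[15,9],[26,1],[30,0],[36,5],[37,0],[44,17],[45,12],[46,1],[50,0]]
[[8,18],[9,11],[13,19],[15,9],[26,1],[30,11],[35,0],[36,5],[37,0],[44,17],[45,12],[46,1],[50,0]]
[[8,18],[9,11],[13,19],[15,9],[26,1],[30,11],[35,0],[36,5],[37,0],[44,17],[45,12],[46,2],[49,1],[50,0]]
[[8,18],[9,11],[13,19],[15,9],[26,1],[30,11],[35,9],[44,17],[45,12],[46,2],[49,1],[50,0]]
[[8,18],[9,11],[13,19],[15,9],[26,1],[30,11],[33,18],[41,9],[44,17],[45,12],[46,2],[49,1],[50,0]]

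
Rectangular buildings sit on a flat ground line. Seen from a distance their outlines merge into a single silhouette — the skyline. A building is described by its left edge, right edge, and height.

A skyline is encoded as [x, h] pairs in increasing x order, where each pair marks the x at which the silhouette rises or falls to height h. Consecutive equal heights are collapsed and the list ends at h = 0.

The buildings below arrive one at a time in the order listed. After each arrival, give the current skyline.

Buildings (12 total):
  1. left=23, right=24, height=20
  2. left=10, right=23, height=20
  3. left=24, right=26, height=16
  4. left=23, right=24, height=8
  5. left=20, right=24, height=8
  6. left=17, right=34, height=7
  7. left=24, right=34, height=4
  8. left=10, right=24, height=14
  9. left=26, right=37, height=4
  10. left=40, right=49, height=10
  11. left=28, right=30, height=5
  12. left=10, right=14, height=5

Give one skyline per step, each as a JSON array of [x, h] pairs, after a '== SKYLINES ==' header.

== SKYLINES ==
[[23,20],[24,0]]
[[10,20],[24,0]]
[[10,20],[24,16],[26,0]]
[[10,20],[24,16],[26,0]]
[[10,20],[24,16],[26,0]]
[[10,20],[24,16],[26,7],[34,0]]
[[10,20],[24,16],[26,7],[34,0]]
[[10,20],[24,16],[26,7],[34,0]]
[[10,20],[24,16],[26,7],[34,4],[37,0]]
[[10,20],[24,16],[26,7],[34,4],[37,0],[40,10],[49,0]]
[[10,20],[24,16],[26,7],[34,4],[37,0],[40,10],[49,0]]
[[10,20],[24,16],[26,7],[34,4],[37,0],[40,10],[49,0]]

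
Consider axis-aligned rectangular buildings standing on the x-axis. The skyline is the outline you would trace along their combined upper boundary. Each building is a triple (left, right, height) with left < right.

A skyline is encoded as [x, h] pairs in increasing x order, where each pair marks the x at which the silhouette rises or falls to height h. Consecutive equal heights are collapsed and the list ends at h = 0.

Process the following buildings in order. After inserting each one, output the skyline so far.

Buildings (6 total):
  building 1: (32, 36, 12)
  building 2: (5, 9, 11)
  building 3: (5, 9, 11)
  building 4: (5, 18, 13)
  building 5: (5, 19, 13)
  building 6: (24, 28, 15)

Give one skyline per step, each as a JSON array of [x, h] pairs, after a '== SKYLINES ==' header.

== SKYLINES ==
[[32,12],[36,0]]
[[5,11],[9,0],[32,12],[36,0]]
[[5,11],[9,0],[32,12],[36,0]]
[[5,13],[18,0],[32,12],[36,0]]
[[5,13],[19,0],[32,12],[36,0]]
[[5,13],[19,0],[24,15],[28,0],[32,12],[36,0]]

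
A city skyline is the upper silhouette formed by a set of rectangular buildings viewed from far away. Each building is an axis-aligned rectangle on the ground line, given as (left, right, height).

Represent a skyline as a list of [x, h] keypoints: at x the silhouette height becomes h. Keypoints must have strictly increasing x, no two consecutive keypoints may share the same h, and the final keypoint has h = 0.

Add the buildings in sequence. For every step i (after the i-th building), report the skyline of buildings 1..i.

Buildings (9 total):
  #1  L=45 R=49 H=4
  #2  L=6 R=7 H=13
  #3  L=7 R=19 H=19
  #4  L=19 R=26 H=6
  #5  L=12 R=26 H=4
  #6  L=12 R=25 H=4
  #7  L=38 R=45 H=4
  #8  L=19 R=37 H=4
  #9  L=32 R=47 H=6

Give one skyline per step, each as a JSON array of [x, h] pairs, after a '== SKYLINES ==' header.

== SKYLINES ==
[[45,4],[49,0]]
[[6,13],[7,0],[45,4],[49,0]]
[[6,13],[7,19],[19,0],[45,4],[49,0]]
[[6,13],[7,19],[19,6],[26,0],[45,4],[49,0]]
[[6,13],[7,19],[19,6],[26,0],[45,4],[49,0]]
[[6,13],[7,19],[19,6],[26,0],[45,4],[49,0]]
[[6,13],[7,19],[19,6],[26,0],[38,4],[49,0]]
[[6,13],[7,19],[19,6],[26,4],[37,0],[38,4],[49,0]]
[[6,13],[7,19],[19,6],[26,4],[32,6],[47,4],[49,0]]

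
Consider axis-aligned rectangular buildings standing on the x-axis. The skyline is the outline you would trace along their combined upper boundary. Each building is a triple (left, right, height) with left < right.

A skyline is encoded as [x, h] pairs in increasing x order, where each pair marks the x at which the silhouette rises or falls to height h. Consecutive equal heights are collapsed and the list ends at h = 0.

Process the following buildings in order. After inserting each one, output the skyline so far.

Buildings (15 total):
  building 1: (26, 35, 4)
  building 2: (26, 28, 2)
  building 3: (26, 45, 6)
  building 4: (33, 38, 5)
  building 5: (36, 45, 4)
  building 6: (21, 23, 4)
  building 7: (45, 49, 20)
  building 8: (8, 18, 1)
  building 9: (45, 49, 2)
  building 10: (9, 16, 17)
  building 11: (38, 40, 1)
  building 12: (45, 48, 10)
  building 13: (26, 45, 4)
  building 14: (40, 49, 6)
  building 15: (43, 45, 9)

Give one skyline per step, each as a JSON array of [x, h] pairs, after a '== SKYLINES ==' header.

== SKYLINES ==
[[26,4],[35,0]]
[[26,4],[35,0]]
[[26,6],[45,0]]
[[26,6],[45,0]]
[[26,6],[45,0]]
[[21,4],[23,0],[26,6],[45,0]]
[[21,4],[23,0],[26,6],[45,20],[49,0]]
[[8,1],[18,0],[21,4],[23,0],[26,6],[45,20],[49,0]]
[[8,1],[18,0],[21,4],[23,0],[26,6],[45,20],[49,0]]
[[8,1],[9,17],[16,1],[18,0],[21,4],[23,0],[26,6],[45,20],[49,0]]
[[8,1],[9,17],[16,1],[18,0],[21,4],[23,0],[26,6],[45,20],[49,0]]
[[8,1],[9,17],[16,1],[18,0],[21,4],[23,0],[26,6],[45,20],[49,0]]
[[8,1],[9,17],[16,1],[18,0],[21,4],[23,0],[26,6],[45,20],[49,0]]
[[8,1],[9,17],[16,1],[18,0],[21,4],[23,0],[26,6],[45,20],[49,0]]
[[8,1],[9,17],[16,1],[18,0],[21,4],[23,0],[26,6],[43,9],[45,20],[49,0]]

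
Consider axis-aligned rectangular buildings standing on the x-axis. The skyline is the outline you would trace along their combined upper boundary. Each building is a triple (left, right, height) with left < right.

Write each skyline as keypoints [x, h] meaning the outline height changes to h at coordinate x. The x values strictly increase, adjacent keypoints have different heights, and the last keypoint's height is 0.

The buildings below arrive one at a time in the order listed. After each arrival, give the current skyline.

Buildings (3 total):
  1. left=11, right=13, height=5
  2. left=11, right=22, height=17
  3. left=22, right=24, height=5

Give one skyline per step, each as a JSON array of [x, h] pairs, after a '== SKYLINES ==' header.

== SKYLINES ==
[[11,5],[13,0]]
[[11,17],[22,0]]
[[11,17],[22,5],[24,0]]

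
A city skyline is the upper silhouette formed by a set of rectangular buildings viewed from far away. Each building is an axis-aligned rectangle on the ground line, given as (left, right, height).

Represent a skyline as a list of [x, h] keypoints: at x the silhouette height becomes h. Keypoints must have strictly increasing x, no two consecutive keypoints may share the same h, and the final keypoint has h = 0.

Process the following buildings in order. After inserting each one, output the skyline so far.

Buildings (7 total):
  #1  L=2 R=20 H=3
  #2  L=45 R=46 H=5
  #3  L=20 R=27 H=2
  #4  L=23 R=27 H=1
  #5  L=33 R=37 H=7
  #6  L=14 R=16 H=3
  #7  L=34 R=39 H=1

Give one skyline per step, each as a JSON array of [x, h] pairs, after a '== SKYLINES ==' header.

== SKYLINES ==
[[2,3],[20,0]]
[[2,3],[20,0],[45,5],[46,0]]
[[2,3],[20,2],[27,0],[45,5],[46,0]]
[[2,3],[20,2],[27,0],[45,5],[46,0]]
[[2,3],[20,2],[27,0],[33,7],[37,0],[45,5],[46,0]]
[[2,3],[20,2],[27,0],[33,7],[37,0],[45,5],[46,0]]
[[2,3],[20,2],[27,0],[33,7],[37,1],[39,0],[45,5],[46,0]]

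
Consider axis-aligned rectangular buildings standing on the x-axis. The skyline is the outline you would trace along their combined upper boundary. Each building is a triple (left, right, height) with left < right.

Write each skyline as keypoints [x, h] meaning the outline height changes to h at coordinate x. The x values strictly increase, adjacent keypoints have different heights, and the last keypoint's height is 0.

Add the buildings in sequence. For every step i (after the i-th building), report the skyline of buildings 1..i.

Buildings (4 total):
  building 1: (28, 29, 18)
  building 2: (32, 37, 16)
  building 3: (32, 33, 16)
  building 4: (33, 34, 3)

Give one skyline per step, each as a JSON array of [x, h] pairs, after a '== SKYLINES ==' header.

== SKYLINES ==
[[28,18],[29,0]]
[[28,18],[29,0],[32,16],[37,0]]
[[28,18],[29,0],[32,16],[37,0]]
[[28,18],[29,0],[32,16],[37,0]]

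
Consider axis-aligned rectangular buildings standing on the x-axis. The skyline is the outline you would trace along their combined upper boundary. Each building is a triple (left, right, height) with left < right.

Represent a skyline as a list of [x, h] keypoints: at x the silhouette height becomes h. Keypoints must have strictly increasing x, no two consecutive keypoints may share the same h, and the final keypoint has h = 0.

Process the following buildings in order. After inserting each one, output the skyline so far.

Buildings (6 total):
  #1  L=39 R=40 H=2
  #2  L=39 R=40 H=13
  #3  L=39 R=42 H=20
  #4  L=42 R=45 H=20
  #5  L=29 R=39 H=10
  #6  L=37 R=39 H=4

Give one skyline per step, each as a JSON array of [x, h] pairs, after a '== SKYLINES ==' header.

== SKYLINES ==
[[39,2],[40,0]]
[[39,13],[40,0]]
[[39,20],[42,0]]
[[39,20],[45,0]]
[[29,10],[39,20],[45,0]]
[[29,10],[39,20],[45,0]]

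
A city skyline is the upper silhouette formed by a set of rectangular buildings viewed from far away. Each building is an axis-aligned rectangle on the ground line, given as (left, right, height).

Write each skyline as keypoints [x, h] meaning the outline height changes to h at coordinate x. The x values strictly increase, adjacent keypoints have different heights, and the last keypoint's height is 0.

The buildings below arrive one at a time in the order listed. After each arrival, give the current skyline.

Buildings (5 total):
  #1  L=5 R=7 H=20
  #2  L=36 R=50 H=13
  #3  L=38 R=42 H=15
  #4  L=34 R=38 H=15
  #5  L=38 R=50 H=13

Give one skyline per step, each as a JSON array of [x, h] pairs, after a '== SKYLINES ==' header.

== SKYLINES ==
[[5,20],[7,0]]
[[5,20],[7,0],[36,13],[50,0]]
[[5,20],[7,0],[36,13],[38,15],[42,13],[50,0]]
[[5,20],[7,0],[34,15],[42,13],[50,0]]
[[5,20],[7,0],[34,15],[42,13],[50,0]]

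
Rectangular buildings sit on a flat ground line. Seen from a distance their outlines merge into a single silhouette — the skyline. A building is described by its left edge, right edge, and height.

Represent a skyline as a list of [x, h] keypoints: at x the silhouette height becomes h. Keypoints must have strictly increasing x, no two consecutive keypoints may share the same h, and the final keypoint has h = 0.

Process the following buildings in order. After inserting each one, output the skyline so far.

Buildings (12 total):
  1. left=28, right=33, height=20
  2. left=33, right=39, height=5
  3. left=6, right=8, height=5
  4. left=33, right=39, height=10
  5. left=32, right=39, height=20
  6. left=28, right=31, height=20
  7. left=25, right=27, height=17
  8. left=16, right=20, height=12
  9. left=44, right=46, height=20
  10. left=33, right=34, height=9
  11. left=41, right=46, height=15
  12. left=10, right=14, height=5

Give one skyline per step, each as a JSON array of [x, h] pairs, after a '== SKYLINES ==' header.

== SKYLINES ==
[[28,20],[33,0]]
[[28,20],[33,5],[39,0]]
[[6,5],[8,0],[28,20],[33,5],[39,0]]
[[6,5],[8,0],[28,20],[33,10],[39,0]]
[[6,5],[8,0],[28,20],[39,0]]
[[6,5],[8,0],[28,20],[39,0]]
[[6,5],[8,0],[25,17],[27,0],[28,20],[39,0]]
[[6,5],[8,0],[16,12],[20,0],[25,17],[27,0],[28,20],[39,0]]
[[6,5],[8,0],[16,12],[20,0],[25,17],[27,0],[28,20],[39,0],[44,20],[46,0]]
[[6,5],[8,0],[16,12],[20,0],[25,17],[27,0],[28,20],[39,0],[44,20],[46,0]]
[[6,5],[8,0],[16,12],[20,0],[25,17],[27,0],[28,20],[39,0],[41,15],[44,20],[46,0]]
[[6,5],[8,0],[10,5],[14,0],[16,12],[20,0],[25,17],[27,0],[28,20],[39,0],[41,15],[44,20],[46,0]]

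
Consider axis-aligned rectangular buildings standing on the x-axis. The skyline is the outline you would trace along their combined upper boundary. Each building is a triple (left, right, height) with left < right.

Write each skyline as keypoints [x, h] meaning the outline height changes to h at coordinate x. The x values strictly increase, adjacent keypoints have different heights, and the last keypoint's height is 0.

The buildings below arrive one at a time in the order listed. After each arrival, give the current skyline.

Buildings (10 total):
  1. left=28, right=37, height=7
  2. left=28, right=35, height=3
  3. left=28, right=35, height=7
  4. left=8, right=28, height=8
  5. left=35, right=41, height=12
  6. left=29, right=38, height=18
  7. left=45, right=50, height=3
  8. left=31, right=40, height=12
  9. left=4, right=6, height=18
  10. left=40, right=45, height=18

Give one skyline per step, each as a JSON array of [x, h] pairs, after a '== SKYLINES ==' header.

== SKYLINES ==
[[28,7],[37,0]]
[[28,7],[37,0]]
[[28,7],[37,0]]
[[8,8],[28,7],[37,0]]
[[8,8],[28,7],[35,12],[41,0]]
[[8,8],[28,7],[29,18],[38,12],[41,0]]
[[8,8],[28,7],[29,18],[38,12],[41,0],[45,3],[50,0]]
[[8,8],[28,7],[29,18],[38,12],[41,0],[45,3],[50,0]]
[[4,18],[6,0],[8,8],[28,7],[29,18],[38,12],[41,0],[45,3],[50,0]]
[[4,18],[6,0],[8,8],[28,7],[29,18],[38,12],[40,18],[45,3],[50,0]]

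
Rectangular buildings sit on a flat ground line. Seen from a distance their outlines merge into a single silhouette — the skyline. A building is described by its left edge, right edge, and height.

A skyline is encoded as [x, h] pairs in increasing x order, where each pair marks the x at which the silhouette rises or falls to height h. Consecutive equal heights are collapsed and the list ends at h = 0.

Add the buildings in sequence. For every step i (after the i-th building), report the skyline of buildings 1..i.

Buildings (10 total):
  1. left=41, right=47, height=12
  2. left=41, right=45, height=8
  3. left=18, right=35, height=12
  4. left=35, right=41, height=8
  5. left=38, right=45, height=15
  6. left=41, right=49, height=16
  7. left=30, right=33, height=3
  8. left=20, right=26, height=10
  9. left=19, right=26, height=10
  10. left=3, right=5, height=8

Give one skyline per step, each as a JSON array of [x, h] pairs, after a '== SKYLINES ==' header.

== SKYLINES ==
[[41,12],[47,0]]
[[41,12],[47,0]]
[[18,12],[35,0],[41,12],[47,0]]
[[18,12],[35,8],[41,12],[47,0]]
[[18,12],[35,8],[38,15],[45,12],[47,0]]
[[18,12],[35,8],[38,15],[41,16],[49,0]]
[[18,12],[35,8],[38,15],[41,16],[49,0]]
[[18,12],[35,8],[38,15],[41,16],[49,0]]
[[18,12],[35,8],[38,15],[41,16],[49,0]]
[[3,8],[5,0],[18,12],[35,8],[38,15],[41,16],[49,0]]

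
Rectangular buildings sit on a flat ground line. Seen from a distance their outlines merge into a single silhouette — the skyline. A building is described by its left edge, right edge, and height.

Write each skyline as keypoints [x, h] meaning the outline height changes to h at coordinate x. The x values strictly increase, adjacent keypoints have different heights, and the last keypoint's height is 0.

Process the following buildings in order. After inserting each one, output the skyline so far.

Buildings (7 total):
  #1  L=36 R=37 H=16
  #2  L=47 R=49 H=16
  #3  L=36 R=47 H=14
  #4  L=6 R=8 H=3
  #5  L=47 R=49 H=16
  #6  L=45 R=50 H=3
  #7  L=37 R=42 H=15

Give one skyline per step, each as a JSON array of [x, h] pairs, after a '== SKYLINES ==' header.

== SKYLINES ==
[[36,16],[37,0]]
[[36,16],[37,0],[47,16],[49,0]]
[[36,16],[37,14],[47,16],[49,0]]
[[6,3],[8,0],[36,16],[37,14],[47,16],[49,0]]
[[6,3],[8,0],[36,16],[37,14],[47,16],[49,0]]
[[6,3],[8,0],[36,16],[37,14],[47,16],[49,3],[50,0]]
[[6,3],[8,0],[36,16],[37,15],[42,14],[47,16],[49,3],[50,0]]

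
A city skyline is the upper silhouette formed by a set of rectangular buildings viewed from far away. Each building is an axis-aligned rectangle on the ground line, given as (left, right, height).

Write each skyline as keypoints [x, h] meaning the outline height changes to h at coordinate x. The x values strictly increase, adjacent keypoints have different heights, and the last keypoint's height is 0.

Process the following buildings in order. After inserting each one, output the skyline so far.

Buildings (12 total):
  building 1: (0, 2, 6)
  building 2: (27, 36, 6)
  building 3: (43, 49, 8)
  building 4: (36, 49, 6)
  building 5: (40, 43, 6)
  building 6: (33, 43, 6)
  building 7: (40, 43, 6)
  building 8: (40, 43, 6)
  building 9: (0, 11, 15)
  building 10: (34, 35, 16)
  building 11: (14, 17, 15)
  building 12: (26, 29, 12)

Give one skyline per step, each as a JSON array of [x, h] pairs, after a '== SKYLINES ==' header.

== SKYLINES ==
[[0,6],[2,0]]
[[0,6],[2,0],[27,6],[36,0]]
[[0,6],[2,0],[27,6],[36,0],[43,8],[49,0]]
[[0,6],[2,0],[27,6],[43,8],[49,0]]
[[0,6],[2,0],[27,6],[43,8],[49,0]]
[[0,6],[2,0],[27,6],[43,8],[49,0]]
[[0,6],[2,0],[27,6],[43,8],[49,0]]
[[0,6],[2,0],[27,6],[43,8],[49,0]]
[[0,15],[11,0],[27,6],[43,8],[49,0]]
[[0,15],[11,0],[27,6],[34,16],[35,6],[43,8],[49,0]]
[[0,15],[11,0],[14,15],[17,0],[27,6],[34,16],[35,6],[43,8],[49,0]]
[[0,15],[11,0],[14,15],[17,0],[26,12],[29,6],[34,16],[35,6],[43,8],[49,0]]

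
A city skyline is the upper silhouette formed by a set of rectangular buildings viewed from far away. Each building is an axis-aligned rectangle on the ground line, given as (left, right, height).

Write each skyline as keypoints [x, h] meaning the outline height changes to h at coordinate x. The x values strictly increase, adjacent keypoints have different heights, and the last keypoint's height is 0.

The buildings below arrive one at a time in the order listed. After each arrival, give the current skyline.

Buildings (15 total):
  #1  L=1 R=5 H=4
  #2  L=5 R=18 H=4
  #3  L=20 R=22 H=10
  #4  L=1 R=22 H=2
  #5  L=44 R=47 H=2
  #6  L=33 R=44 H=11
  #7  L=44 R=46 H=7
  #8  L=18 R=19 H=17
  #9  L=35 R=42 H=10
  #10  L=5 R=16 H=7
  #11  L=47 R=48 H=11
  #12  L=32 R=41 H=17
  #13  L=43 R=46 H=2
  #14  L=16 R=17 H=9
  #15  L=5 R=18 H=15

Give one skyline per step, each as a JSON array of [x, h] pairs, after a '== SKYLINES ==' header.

== SKYLINES ==
[[1,4],[5,0]]
[[1,4],[18,0]]
[[1,4],[18,0],[20,10],[22,0]]
[[1,4],[18,2],[20,10],[22,0]]
[[1,4],[18,2],[20,10],[22,0],[44,2],[47,0]]
[[1,4],[18,2],[20,10],[22,0],[33,11],[44,2],[47,0]]
[[1,4],[18,2],[20,10],[22,0],[33,11],[44,7],[46,2],[47,0]]
[[1,4],[18,17],[19,2],[20,10],[22,0],[33,11],[44,7],[46,2],[47,0]]
[[1,4],[18,17],[19,2],[20,10],[22,0],[33,11],[44,7],[46,2],[47,0]]
[[1,4],[5,7],[16,4],[18,17],[19,2],[20,10],[22,0],[33,11],[44,7],[46,2],[47,0]]
[[1,4],[5,7],[16,4],[18,17],[19,2],[20,10],[22,0],[33,11],[44,7],[46,2],[47,11],[48,0]]
[[1,4],[5,7],[16,4],[18,17],[19,2],[20,10],[22,0],[32,17],[41,11],[44,7],[46,2],[47,11],[48,0]]
[[1,4],[5,7],[16,4],[18,17],[19,2],[20,10],[22,0],[32,17],[41,11],[44,7],[46,2],[47,11],[48,0]]
[[1,4],[5,7],[16,9],[17,4],[18,17],[19,2],[20,10],[22,0],[32,17],[41,11],[44,7],[46,2],[47,11],[48,0]]
[[1,4],[5,15],[18,17],[19,2],[20,10],[22,0],[32,17],[41,11],[44,7],[46,2],[47,11],[48,0]]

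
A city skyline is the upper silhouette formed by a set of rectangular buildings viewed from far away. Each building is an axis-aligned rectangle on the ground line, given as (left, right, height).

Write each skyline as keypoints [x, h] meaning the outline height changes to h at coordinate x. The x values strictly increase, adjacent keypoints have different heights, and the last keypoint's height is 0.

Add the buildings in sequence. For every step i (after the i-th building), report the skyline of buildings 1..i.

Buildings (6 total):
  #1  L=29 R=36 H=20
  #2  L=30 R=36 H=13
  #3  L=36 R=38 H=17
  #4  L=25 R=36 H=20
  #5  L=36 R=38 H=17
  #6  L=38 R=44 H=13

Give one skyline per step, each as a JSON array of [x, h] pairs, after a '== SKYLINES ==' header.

== SKYLINES ==
[[29,20],[36,0]]
[[29,20],[36,0]]
[[29,20],[36,17],[38,0]]
[[25,20],[36,17],[38,0]]
[[25,20],[36,17],[38,0]]
[[25,20],[36,17],[38,13],[44,0]]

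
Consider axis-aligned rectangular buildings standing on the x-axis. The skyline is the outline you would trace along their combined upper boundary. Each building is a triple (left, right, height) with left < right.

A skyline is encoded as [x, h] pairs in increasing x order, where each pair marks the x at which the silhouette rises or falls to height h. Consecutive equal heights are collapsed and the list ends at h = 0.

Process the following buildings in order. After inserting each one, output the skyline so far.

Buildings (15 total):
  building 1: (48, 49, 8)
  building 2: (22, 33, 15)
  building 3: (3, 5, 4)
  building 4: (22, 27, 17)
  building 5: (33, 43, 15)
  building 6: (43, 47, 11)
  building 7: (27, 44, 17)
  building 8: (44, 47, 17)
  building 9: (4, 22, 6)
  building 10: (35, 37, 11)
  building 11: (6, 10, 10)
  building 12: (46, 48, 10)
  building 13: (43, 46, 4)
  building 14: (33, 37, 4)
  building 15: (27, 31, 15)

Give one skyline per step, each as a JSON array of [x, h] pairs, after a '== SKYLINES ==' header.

== SKYLINES ==
[[48,8],[49,0]]
[[22,15],[33,0],[48,8],[49,0]]
[[3,4],[5,0],[22,15],[33,0],[48,8],[49,0]]
[[3,4],[5,0],[22,17],[27,15],[33,0],[48,8],[49,0]]
[[3,4],[5,0],[22,17],[27,15],[43,0],[48,8],[49,0]]
[[3,4],[5,0],[22,17],[27,15],[43,11],[47,0],[48,8],[49,0]]
[[3,4],[5,0],[22,17],[44,11],[47,0],[48,8],[49,0]]
[[3,4],[5,0],[22,17],[47,0],[48,8],[49,0]]
[[3,4],[4,6],[22,17],[47,0],[48,8],[49,0]]
[[3,4],[4,6],[22,17],[47,0],[48,8],[49,0]]
[[3,4],[4,6],[6,10],[10,6],[22,17],[47,0],[48,8],[49,0]]
[[3,4],[4,6],[6,10],[10,6],[22,17],[47,10],[48,8],[49,0]]
[[3,4],[4,6],[6,10],[10,6],[22,17],[47,10],[48,8],[49,0]]
[[3,4],[4,6],[6,10],[10,6],[22,17],[47,10],[48,8],[49,0]]
[[3,4],[4,6],[6,10],[10,6],[22,17],[47,10],[48,8],[49,0]]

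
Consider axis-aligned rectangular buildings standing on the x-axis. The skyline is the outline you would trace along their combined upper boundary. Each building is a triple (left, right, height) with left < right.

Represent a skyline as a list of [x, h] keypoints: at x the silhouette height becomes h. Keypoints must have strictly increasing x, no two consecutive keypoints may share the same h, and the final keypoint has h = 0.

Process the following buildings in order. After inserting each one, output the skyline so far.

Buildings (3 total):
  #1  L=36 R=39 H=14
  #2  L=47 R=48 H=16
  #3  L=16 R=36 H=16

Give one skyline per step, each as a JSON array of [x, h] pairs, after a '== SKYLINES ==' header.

== SKYLINES ==
[[36,14],[39,0]]
[[36,14],[39,0],[47,16],[48,0]]
[[16,16],[36,14],[39,0],[47,16],[48,0]]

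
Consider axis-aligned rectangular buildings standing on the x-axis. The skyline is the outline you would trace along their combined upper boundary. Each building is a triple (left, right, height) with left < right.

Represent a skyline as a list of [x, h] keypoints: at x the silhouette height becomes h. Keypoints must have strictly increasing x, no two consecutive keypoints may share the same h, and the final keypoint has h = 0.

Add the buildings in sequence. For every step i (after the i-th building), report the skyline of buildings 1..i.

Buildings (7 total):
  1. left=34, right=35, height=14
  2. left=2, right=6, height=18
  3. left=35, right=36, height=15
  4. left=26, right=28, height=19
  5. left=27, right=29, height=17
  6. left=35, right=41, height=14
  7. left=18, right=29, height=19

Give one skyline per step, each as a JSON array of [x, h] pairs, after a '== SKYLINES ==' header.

== SKYLINES ==
[[34,14],[35,0]]
[[2,18],[6,0],[34,14],[35,0]]
[[2,18],[6,0],[34,14],[35,15],[36,0]]
[[2,18],[6,0],[26,19],[28,0],[34,14],[35,15],[36,0]]
[[2,18],[6,0],[26,19],[28,17],[29,0],[34,14],[35,15],[36,0]]
[[2,18],[6,0],[26,19],[28,17],[29,0],[34,14],[35,15],[36,14],[41,0]]
[[2,18],[6,0],[18,19],[29,0],[34,14],[35,15],[36,14],[41,0]]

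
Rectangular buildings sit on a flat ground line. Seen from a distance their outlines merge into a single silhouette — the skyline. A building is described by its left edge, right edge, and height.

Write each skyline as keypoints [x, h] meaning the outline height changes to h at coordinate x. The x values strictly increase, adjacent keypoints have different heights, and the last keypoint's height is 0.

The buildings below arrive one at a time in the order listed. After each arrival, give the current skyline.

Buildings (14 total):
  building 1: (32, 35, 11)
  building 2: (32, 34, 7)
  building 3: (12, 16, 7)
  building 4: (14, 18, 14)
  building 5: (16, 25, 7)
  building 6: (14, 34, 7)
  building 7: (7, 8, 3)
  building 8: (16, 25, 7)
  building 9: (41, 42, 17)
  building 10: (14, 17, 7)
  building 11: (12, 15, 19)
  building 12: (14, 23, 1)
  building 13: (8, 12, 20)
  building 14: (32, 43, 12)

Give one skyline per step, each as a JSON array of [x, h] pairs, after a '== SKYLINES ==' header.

== SKYLINES ==
[[32,11],[35,0]]
[[32,11],[35,0]]
[[12,7],[16,0],[32,11],[35,0]]
[[12,7],[14,14],[18,0],[32,11],[35,0]]
[[12,7],[14,14],[18,7],[25,0],[32,11],[35,0]]
[[12,7],[14,14],[18,7],[32,11],[35,0]]
[[7,3],[8,0],[12,7],[14,14],[18,7],[32,11],[35,0]]
[[7,3],[8,0],[12,7],[14,14],[18,7],[32,11],[35,0]]
[[7,3],[8,0],[12,7],[14,14],[18,7],[32,11],[35,0],[41,17],[42,0]]
[[7,3],[8,0],[12,7],[14,14],[18,7],[32,11],[35,0],[41,17],[42,0]]
[[7,3],[8,0],[12,19],[15,14],[18,7],[32,11],[35,0],[41,17],[42,0]]
[[7,3],[8,0],[12,19],[15,14],[18,7],[32,11],[35,0],[41,17],[42,0]]
[[7,3],[8,20],[12,19],[15,14],[18,7],[32,11],[35,0],[41,17],[42,0]]
[[7,3],[8,20],[12,19],[15,14],[18,7],[32,12],[41,17],[42,12],[43,0]]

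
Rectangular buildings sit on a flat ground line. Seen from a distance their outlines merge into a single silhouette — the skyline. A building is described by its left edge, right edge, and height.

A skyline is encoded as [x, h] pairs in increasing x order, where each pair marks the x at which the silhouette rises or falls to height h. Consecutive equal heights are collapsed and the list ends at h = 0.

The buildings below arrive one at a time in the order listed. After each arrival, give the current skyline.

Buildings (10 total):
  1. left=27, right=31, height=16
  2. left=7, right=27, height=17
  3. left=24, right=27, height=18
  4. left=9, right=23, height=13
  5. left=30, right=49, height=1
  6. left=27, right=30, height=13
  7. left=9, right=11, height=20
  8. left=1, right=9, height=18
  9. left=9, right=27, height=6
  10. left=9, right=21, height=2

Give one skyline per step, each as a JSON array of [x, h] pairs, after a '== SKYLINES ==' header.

== SKYLINES ==
[[27,16],[31,0]]
[[7,17],[27,16],[31,0]]
[[7,17],[24,18],[27,16],[31,0]]
[[7,17],[24,18],[27,16],[31,0]]
[[7,17],[24,18],[27,16],[31,1],[49,0]]
[[7,17],[24,18],[27,16],[31,1],[49,0]]
[[7,17],[9,20],[11,17],[24,18],[27,16],[31,1],[49,0]]
[[1,18],[9,20],[11,17],[24,18],[27,16],[31,1],[49,0]]
[[1,18],[9,20],[11,17],[24,18],[27,16],[31,1],[49,0]]
[[1,18],[9,20],[11,17],[24,18],[27,16],[31,1],[49,0]]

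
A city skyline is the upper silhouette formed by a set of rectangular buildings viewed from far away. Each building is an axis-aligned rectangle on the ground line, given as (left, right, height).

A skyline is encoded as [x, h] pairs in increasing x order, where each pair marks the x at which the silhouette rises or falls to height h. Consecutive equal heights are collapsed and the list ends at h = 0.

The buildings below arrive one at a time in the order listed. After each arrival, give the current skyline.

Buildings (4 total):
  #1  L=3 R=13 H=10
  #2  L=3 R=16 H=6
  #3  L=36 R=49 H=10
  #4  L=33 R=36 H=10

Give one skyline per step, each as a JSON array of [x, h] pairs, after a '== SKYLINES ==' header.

== SKYLINES ==
[[3,10],[13,0]]
[[3,10],[13,6],[16,0]]
[[3,10],[13,6],[16,0],[36,10],[49,0]]
[[3,10],[13,6],[16,0],[33,10],[49,0]]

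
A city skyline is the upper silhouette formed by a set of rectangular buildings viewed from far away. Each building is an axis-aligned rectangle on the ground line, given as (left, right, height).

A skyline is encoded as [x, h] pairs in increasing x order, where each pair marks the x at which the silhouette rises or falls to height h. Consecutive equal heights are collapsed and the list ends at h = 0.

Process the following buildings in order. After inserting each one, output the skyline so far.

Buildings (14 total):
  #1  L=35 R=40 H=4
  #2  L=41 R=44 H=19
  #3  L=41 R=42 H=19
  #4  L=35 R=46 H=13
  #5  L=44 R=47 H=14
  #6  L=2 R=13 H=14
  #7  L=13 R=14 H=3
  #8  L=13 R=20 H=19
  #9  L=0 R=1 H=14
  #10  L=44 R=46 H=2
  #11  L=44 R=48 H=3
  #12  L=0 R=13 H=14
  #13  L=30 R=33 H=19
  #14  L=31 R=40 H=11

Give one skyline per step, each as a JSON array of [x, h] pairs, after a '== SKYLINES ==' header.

== SKYLINES ==
[[35,4],[40,0]]
[[35,4],[40,0],[41,19],[44,0]]
[[35,4],[40,0],[41,19],[44,0]]
[[35,13],[41,19],[44,13],[46,0]]
[[35,13],[41,19],[44,14],[47,0]]
[[2,14],[13,0],[35,13],[41,19],[44,14],[47,0]]
[[2,14],[13,3],[14,0],[35,13],[41,19],[44,14],[47,0]]
[[2,14],[13,19],[20,0],[35,13],[41,19],[44,14],[47,0]]
[[0,14],[1,0],[2,14],[13,19],[20,0],[35,13],[41,19],[44,14],[47,0]]
[[0,14],[1,0],[2,14],[13,19],[20,0],[35,13],[41,19],[44,14],[47,0]]
[[0,14],[1,0],[2,14],[13,19],[20,0],[35,13],[41,19],[44,14],[47,3],[48,0]]
[[0,14],[13,19],[20,0],[35,13],[41,19],[44,14],[47,3],[48,0]]
[[0,14],[13,19],[20,0],[30,19],[33,0],[35,13],[41,19],[44,14],[47,3],[48,0]]
[[0,14],[13,19],[20,0],[30,19],[33,11],[35,13],[41,19],[44,14],[47,3],[48,0]]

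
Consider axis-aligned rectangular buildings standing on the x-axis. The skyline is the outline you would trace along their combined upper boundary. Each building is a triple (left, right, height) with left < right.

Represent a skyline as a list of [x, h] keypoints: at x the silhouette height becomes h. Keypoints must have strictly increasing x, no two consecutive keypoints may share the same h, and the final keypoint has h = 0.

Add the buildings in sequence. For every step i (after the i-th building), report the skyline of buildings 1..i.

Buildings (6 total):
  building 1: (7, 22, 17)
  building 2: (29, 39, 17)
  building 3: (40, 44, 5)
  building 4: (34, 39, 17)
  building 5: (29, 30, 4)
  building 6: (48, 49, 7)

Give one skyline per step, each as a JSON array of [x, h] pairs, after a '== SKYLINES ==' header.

== SKYLINES ==
[[7,17],[22,0]]
[[7,17],[22,0],[29,17],[39,0]]
[[7,17],[22,0],[29,17],[39,0],[40,5],[44,0]]
[[7,17],[22,0],[29,17],[39,0],[40,5],[44,0]]
[[7,17],[22,0],[29,17],[39,0],[40,5],[44,0]]
[[7,17],[22,0],[29,17],[39,0],[40,5],[44,0],[48,7],[49,0]]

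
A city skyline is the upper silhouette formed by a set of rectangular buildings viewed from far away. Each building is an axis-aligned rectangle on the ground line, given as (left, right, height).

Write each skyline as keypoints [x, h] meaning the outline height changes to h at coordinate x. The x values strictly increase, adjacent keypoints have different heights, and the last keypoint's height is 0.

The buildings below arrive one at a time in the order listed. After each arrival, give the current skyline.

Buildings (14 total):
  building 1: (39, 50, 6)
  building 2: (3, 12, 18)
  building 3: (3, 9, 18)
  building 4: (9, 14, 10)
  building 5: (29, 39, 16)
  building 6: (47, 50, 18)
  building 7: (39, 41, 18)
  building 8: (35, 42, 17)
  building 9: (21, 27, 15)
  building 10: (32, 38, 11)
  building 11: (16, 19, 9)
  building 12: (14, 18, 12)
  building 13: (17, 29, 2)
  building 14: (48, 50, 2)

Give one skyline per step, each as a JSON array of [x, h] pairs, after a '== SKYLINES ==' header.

== SKYLINES ==
[[39,6],[50,0]]
[[3,18],[12,0],[39,6],[50,0]]
[[3,18],[12,0],[39,6],[50,0]]
[[3,18],[12,10],[14,0],[39,6],[50,0]]
[[3,18],[12,10],[14,0],[29,16],[39,6],[50,0]]
[[3,18],[12,10],[14,0],[29,16],[39,6],[47,18],[50,0]]
[[3,18],[12,10],[14,0],[29,16],[39,18],[41,6],[47,18],[50,0]]
[[3,18],[12,10],[14,0],[29,16],[35,17],[39,18],[41,17],[42,6],[47,18],[50,0]]
[[3,18],[12,10],[14,0],[21,15],[27,0],[29,16],[35,17],[39,18],[41,17],[42,6],[47,18],[50,0]]
[[3,18],[12,10],[14,0],[21,15],[27,0],[29,16],[35,17],[39,18],[41,17],[42,6],[47,18],[50,0]]
[[3,18],[12,10],[14,0],[16,9],[19,0],[21,15],[27,0],[29,16],[35,17],[39,18],[41,17],[42,6],[47,18],[50,0]]
[[3,18],[12,10],[14,12],[18,9],[19,0],[21,15],[27,0],[29,16],[35,17],[39,18],[41,17],[42,6],[47,18],[50,0]]
[[3,18],[12,10],[14,12],[18,9],[19,2],[21,15],[27,2],[29,16],[35,17],[39,18],[41,17],[42,6],[47,18],[50,0]]
[[3,18],[12,10],[14,12],[18,9],[19,2],[21,15],[27,2],[29,16],[35,17],[39,18],[41,17],[42,6],[47,18],[50,0]]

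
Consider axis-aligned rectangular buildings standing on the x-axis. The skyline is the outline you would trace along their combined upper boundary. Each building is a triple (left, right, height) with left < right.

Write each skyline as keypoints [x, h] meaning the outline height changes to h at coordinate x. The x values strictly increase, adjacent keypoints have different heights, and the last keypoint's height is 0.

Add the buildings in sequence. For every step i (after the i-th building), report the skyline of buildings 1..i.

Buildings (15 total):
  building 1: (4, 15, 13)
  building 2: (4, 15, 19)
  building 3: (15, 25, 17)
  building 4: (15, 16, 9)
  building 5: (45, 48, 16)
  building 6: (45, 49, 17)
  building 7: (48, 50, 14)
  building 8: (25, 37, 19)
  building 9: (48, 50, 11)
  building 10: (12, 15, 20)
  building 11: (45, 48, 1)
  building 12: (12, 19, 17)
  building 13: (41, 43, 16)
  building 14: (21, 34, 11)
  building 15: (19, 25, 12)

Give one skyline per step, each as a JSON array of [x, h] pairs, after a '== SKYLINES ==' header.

== SKYLINES ==
[[4,13],[15,0]]
[[4,19],[15,0]]
[[4,19],[15,17],[25,0]]
[[4,19],[15,17],[25,0]]
[[4,19],[15,17],[25,0],[45,16],[48,0]]
[[4,19],[15,17],[25,0],[45,17],[49,0]]
[[4,19],[15,17],[25,0],[45,17],[49,14],[50,0]]
[[4,19],[15,17],[25,19],[37,0],[45,17],[49,14],[50,0]]
[[4,19],[15,17],[25,19],[37,0],[45,17],[49,14],[50,0]]
[[4,19],[12,20],[15,17],[25,19],[37,0],[45,17],[49,14],[50,0]]
[[4,19],[12,20],[15,17],[25,19],[37,0],[45,17],[49,14],[50,0]]
[[4,19],[12,20],[15,17],[25,19],[37,0],[45,17],[49,14],[50,0]]
[[4,19],[12,20],[15,17],[25,19],[37,0],[41,16],[43,0],[45,17],[49,14],[50,0]]
[[4,19],[12,20],[15,17],[25,19],[37,0],[41,16],[43,0],[45,17],[49,14],[50,0]]
[[4,19],[12,20],[15,17],[25,19],[37,0],[41,16],[43,0],[45,17],[49,14],[50,0]]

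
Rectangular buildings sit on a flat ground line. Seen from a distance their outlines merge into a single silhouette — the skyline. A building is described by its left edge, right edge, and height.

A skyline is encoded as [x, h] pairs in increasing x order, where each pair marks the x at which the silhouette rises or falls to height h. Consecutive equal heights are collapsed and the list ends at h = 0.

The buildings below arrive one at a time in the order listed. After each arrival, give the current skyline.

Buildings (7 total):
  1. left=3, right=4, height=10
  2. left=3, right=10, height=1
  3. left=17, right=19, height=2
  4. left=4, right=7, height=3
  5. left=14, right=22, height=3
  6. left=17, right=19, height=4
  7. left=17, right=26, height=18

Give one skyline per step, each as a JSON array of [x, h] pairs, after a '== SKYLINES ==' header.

== SKYLINES ==
[[3,10],[4,0]]
[[3,10],[4,1],[10,0]]
[[3,10],[4,1],[10,0],[17,2],[19,0]]
[[3,10],[4,3],[7,1],[10,0],[17,2],[19,0]]
[[3,10],[4,3],[7,1],[10,0],[14,3],[22,0]]
[[3,10],[4,3],[7,1],[10,0],[14,3],[17,4],[19,3],[22,0]]
[[3,10],[4,3],[7,1],[10,0],[14,3],[17,18],[26,0]]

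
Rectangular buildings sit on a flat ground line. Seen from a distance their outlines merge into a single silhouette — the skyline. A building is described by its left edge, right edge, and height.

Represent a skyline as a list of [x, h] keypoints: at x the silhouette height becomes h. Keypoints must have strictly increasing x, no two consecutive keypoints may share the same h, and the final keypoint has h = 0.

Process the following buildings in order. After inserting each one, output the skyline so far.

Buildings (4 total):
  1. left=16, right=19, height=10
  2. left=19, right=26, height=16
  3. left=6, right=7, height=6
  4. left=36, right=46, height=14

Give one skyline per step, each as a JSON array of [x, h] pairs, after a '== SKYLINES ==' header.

== SKYLINES ==
[[16,10],[19,0]]
[[16,10],[19,16],[26,0]]
[[6,6],[7,0],[16,10],[19,16],[26,0]]
[[6,6],[7,0],[16,10],[19,16],[26,0],[36,14],[46,0]]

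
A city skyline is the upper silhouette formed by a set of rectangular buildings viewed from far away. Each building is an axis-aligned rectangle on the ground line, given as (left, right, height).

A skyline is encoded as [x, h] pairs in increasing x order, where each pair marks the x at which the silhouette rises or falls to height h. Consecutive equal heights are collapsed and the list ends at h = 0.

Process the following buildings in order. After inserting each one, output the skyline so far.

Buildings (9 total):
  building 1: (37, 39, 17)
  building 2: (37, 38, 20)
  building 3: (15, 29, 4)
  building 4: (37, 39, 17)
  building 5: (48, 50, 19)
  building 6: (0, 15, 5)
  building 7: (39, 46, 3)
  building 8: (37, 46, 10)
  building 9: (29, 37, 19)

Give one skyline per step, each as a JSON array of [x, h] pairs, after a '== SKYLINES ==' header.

== SKYLINES ==
[[37,17],[39,0]]
[[37,20],[38,17],[39,0]]
[[15,4],[29,0],[37,20],[38,17],[39,0]]
[[15,4],[29,0],[37,20],[38,17],[39,0]]
[[15,4],[29,0],[37,20],[38,17],[39,0],[48,19],[50,0]]
[[0,5],[15,4],[29,0],[37,20],[38,17],[39,0],[48,19],[50,0]]
[[0,5],[15,4],[29,0],[37,20],[38,17],[39,3],[46,0],[48,19],[50,0]]
[[0,5],[15,4],[29,0],[37,20],[38,17],[39,10],[46,0],[48,19],[50,0]]
[[0,5],[15,4],[29,19],[37,20],[38,17],[39,10],[46,0],[48,19],[50,0]]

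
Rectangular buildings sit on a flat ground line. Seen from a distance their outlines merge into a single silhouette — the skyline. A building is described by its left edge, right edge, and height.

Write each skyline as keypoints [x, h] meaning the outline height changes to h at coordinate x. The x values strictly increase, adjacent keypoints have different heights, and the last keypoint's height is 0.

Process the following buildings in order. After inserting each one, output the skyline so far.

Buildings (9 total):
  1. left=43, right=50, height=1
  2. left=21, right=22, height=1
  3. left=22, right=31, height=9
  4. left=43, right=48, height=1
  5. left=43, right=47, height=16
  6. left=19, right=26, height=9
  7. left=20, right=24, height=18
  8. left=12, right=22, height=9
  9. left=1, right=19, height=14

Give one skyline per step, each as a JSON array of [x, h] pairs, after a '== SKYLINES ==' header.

== SKYLINES ==
[[43,1],[50,0]]
[[21,1],[22,0],[43,1],[50,0]]
[[21,1],[22,9],[31,0],[43,1],[50,0]]
[[21,1],[22,9],[31,0],[43,1],[50,0]]
[[21,1],[22,9],[31,0],[43,16],[47,1],[50,0]]
[[19,9],[31,0],[43,16],[47,1],[50,0]]
[[19,9],[20,18],[24,9],[31,0],[43,16],[47,1],[50,0]]
[[12,9],[20,18],[24,9],[31,0],[43,16],[47,1],[50,0]]
[[1,14],[19,9],[20,18],[24,9],[31,0],[43,16],[47,1],[50,0]]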